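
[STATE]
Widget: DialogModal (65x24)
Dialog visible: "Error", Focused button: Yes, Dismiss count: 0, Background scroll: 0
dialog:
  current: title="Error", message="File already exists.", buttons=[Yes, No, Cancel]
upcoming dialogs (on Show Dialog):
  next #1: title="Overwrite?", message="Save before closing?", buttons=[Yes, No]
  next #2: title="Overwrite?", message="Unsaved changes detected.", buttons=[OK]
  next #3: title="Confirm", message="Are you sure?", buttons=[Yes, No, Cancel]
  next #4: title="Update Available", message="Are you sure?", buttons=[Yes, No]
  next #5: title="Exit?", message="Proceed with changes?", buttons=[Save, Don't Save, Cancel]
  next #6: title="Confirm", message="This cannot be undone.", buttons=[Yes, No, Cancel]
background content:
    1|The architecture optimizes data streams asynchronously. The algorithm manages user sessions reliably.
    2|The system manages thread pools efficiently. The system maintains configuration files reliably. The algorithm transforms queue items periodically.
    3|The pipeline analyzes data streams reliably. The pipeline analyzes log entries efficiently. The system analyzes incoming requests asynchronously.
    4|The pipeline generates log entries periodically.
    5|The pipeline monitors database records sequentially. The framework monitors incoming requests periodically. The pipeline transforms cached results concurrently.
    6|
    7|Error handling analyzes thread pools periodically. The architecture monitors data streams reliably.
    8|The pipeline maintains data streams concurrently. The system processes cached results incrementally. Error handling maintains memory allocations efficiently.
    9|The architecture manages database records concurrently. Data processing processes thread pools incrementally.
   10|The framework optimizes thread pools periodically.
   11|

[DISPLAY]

The architecture optimizes data streams asynchronously. The algor
The system manages thread pools efficiently. The system maintains
The pipeline analyzes data streams reliably. The pipeline analyze
The pipeline generates log entries periodically.                 
The pipeline monitors database records sequentially. The framewor
                                                                 
Error handling analyzes thread pools periodically. The architectu
The pipeline maintains data streams concurrently. The system proc
The architecture manages database records concurrently. Data proc
The framework optimi┌──────────────────────┐cally.               
                    │        Error         │                     
                    │ File already exists. │                     
                    │ [Yes]  No   Cancel   │                     
                    └──────────────────────┘                     
                                                                 
                                                                 
                                                                 
                                                                 
                                                                 
                                                                 
                                                                 
                                                                 
                                                                 
                                                                 


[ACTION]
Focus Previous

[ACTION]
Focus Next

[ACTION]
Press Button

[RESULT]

The architecture optimizes data streams asynchronously. The algor
The system manages thread pools efficiently. The system maintains
The pipeline analyzes data streams reliably. The pipeline analyze
The pipeline generates log entries periodically.                 
The pipeline monitors database records sequentially. The framewor
                                                                 
Error handling analyzes thread pools periodically. The architectu
The pipeline maintains data streams concurrently. The system proc
The architecture manages database records concurrently. Data proc
The framework optimizes thread pools periodically.               
                                                                 
                                                                 
                                                                 
                                                                 
                                                                 
                                                                 
                                                                 
                                                                 
                                                                 
                                                                 
                                                                 
                                                                 
                                                                 
                                                                 


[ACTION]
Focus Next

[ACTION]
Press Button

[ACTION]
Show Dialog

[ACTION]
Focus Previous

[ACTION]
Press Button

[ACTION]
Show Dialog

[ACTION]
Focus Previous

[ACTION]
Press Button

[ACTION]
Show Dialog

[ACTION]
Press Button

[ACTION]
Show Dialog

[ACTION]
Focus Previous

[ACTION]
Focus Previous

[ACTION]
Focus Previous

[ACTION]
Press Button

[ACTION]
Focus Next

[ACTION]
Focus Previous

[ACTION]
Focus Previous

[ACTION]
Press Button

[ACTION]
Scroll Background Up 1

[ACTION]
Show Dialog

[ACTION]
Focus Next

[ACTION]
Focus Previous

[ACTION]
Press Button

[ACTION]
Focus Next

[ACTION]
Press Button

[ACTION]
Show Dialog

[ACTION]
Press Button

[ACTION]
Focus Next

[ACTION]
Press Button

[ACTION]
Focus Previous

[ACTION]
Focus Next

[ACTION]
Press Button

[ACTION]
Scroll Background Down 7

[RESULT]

The pipeline maintains data streams concurrently. The system proc
The architecture manages database records concurrently. Data proc
The framework optimizes thread pools periodically.               
                                                                 
                                                                 
                                                                 
                                                                 
                                                                 
                                                                 
                                                                 
                                                                 
                                                                 
                                                                 
                                                                 
                                                                 
                                                                 
                                                                 
                                                                 
                                                                 
                                                                 
                                                                 
                                                                 
                                                                 
                                                                 


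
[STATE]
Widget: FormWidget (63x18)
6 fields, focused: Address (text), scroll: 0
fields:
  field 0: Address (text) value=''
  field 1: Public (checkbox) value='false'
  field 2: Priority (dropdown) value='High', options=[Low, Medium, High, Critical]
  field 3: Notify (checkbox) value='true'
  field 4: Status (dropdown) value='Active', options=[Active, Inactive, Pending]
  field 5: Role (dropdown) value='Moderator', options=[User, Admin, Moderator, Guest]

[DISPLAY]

> Address:    [                                               ]
  Public:     [ ]                                              
  Priority:   [High                                          ▼]
  Notify:     [x]                                              
  Status:     [Active                                        ▼]
  Role:       [Moderator                                     ▼]
                                                               
                                                               
                                                               
                                                               
                                                               
                                                               
                                                               
                                                               
                                                               
                                                               
                                                               
                                                               


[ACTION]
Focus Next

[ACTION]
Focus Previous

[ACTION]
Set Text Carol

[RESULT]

> Address:    [Carol                                          ]
  Public:     [ ]                                              
  Priority:   [High                                          ▼]
  Notify:     [x]                                              
  Status:     [Active                                        ▼]
  Role:       [Moderator                                     ▼]
                                                               
                                                               
                                                               
                                                               
                                                               
                                                               
                                                               
                                                               
                                                               
                                                               
                                                               
                                                               


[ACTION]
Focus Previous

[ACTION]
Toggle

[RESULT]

  Address:    [Carol                                          ]
  Public:     [ ]                                              
  Priority:   [High                                          ▼]
  Notify:     [x]                                              
  Status:     [Active                                        ▼]
> Role:       [Moderator                                     ▼]
                                                               
                                                               
                                                               
                                                               
                                                               
                                                               
                                                               
                                                               
                                                               
                                                               
                                                               
                                                               


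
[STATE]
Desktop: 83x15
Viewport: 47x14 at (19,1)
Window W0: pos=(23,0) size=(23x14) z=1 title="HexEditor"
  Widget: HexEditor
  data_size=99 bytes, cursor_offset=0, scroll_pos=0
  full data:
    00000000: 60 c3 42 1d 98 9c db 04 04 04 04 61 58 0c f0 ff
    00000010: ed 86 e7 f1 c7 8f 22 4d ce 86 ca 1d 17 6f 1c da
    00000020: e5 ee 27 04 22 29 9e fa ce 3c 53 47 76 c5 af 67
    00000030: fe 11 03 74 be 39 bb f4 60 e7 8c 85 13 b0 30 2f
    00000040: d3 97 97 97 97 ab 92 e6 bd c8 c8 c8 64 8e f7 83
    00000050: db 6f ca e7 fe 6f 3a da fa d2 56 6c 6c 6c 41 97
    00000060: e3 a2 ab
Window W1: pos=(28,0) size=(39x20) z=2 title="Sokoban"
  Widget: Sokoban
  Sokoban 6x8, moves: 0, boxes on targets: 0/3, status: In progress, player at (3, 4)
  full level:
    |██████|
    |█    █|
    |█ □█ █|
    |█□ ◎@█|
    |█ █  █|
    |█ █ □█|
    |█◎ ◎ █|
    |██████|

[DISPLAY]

    ┃ Hex┃ Sokoban                             
    ┠────┠─────────────────────────────────────
    ┃0000┃██████                               
    ┃0000┃█    █                               
    ┃0000┃█ □█ █                               
    ┃0000┃█□ ◎@█                               
    ┃0000┃█ █  █                               
    ┃0000┃█ █ □█                               
    ┃0000┃█◎ ◎ █                               
    ┃    ┃██████                               
    ┃    ┃Moves: 0  0/3                        
    ┃    ┃                                     
    ┗━━━━┃                                     
         ┃                                     


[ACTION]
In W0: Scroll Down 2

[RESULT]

    ┃ Hex┃ Sokoban                             
    ┠────┠─────────────────────────────────────
    ┃0000┃██████                               
    ┃0000┃█    █                               
    ┃0000┃█ □█ █                               
    ┃0000┃█□ ◎@█                               
    ┃0000┃█ █  █                               
    ┃    ┃█ █ □█                               
    ┃    ┃█◎ ◎ █                               
    ┃    ┃██████                               
    ┃    ┃Moves: 0  0/3                        
    ┃    ┃                                     
    ┗━━━━┃                                     
         ┃                                     


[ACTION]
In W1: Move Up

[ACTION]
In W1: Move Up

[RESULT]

    ┃ Hex┃ Sokoban                             
    ┠────┠─────────────────────────────────────
    ┃0000┃██████                               
    ┃0000┃█   @█                               
    ┃0000┃█ □█ █                               
    ┃0000┃█□ ◎ █                               
    ┃0000┃█ █  █                               
    ┃    ┃█ █ □█                               
    ┃    ┃█◎ ◎ █                               
    ┃    ┃██████                               
    ┃    ┃Moves: 2  0/3                        
    ┃    ┃                                     
    ┗━━━━┃                                     
         ┃                                     


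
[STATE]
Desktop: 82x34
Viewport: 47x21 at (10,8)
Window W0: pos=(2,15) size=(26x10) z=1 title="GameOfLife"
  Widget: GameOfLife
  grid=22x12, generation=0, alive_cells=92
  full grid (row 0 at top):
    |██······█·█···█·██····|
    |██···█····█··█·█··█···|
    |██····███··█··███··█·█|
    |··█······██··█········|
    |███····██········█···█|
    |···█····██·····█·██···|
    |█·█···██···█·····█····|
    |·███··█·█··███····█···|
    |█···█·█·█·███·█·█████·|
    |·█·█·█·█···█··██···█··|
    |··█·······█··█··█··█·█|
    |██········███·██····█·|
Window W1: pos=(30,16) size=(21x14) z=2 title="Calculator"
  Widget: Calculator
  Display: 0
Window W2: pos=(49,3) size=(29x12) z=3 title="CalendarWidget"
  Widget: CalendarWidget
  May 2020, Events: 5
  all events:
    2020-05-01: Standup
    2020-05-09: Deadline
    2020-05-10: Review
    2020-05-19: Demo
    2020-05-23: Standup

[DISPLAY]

                                       ┃       
                                       ┃ 4  5  
                                       ┃11 12 1
                                       ┃18 19* 
                                       ┃25 26 2
                                       ┃       
                                       ┗━━━━━━━
━━━━━━━━━━━━━━━━━┓                             
Life             ┃  ┏━━━━━━━━━━━━━━━━━━━┓      
─────────────────┨  ┃ Calculator        ┃      
                 ┃  ┠───────────────────┨      
··██··█········  ┃  ┃                  0┃      
██········█···█  ┃  ┃┌───┬───┬───┬───┐  ┃      
·██·····█·██···  ┃  ┃│ 7 │ 8 │ 9 │ ÷ │  ┃      
█···█·····█····  ┃  ┃├───┼───┼───┼───┤  ┃      
·█··███····█···  ┃  ┃│ 4 │ 5 │ 6 │ × │  ┃      
━━━━━━━━━━━━━━━━━┛  ┃├───┼───┼───┼───┤  ┃      
                    ┃│ 1 │ 2 │ 3 │ - │  ┃      
                    ┃├───┼───┼───┼───┤  ┃      
                    ┃│ 0 │ . │ = │ + │  ┃      
                    ┃└───┴───┴───┴───┘  ┃      


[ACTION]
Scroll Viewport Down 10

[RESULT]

                                       ┃       
                                       ┗━━━━━━━
━━━━━━━━━━━━━━━━━┓                             
Life             ┃  ┏━━━━━━━━━━━━━━━━━━━┓      
─────────────────┨  ┃ Calculator        ┃      
                 ┃  ┠───────────────────┨      
··██··█········  ┃  ┃                  0┃      
██········█···█  ┃  ┃┌───┬───┬───┬───┐  ┃      
·██·····█·██···  ┃  ┃│ 7 │ 8 │ 9 │ ÷ │  ┃      
█···█·····█····  ┃  ┃├───┼───┼───┼───┤  ┃      
·█··███····█···  ┃  ┃│ 4 │ 5 │ 6 │ × │  ┃      
━━━━━━━━━━━━━━━━━┛  ┃├───┼───┼───┼───┤  ┃      
                    ┃│ 1 │ 2 │ 3 │ - │  ┃      
                    ┃├───┼───┼───┼───┤  ┃      
                    ┃│ 0 │ . │ = │ + │  ┃      
                    ┃└───┴───┴───┴───┘  ┃      
                    ┗━━━━━━━━━━━━━━━━━━━┛      
                                               
                                               
                                               
                                               


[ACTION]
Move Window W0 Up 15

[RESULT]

                                       ┃       
                                       ┗━━━━━━━
                                               
                    ┏━━━━━━━━━━━━━━━━━━━┓      
                    ┃ Calculator        ┃      
                    ┠───────────────────┨      
                    ┃                  0┃      
                    ┃┌───┬───┬───┬───┐  ┃      
                    ┃│ 7 │ 8 │ 9 │ ÷ │  ┃      
                    ┃├───┼───┼───┼───┤  ┃      
                    ┃│ 4 │ 5 │ 6 │ × │  ┃      
                    ┃├───┼───┼───┼───┤  ┃      
                    ┃│ 1 │ 2 │ 3 │ - │  ┃      
                    ┃├───┼───┼───┼───┤  ┃      
                    ┃│ 0 │ . │ = │ + │  ┃      
                    ┃└───┴───┴───┴───┘  ┃      
                    ┗━━━━━━━━━━━━━━━━━━━┛      
                                               
                                               
                                               
                                               


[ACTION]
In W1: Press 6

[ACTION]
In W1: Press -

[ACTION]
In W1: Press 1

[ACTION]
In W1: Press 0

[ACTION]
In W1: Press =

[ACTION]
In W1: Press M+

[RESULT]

                                       ┃       
                                       ┗━━━━━━━
                                               
                    ┏━━━━━━━━━━━━━━━━━━━┓      
                    ┃ Calculator        ┃      
                    ┠───────────────────┨      
                    ┃                 -4┃      
                    ┃┌───┬───┬───┬───┐  ┃      
                    ┃│ 7 │ 8 │ 9 │ ÷ │  ┃      
                    ┃├───┼───┼───┼───┤  ┃      
                    ┃│ 4 │ 5 │ 6 │ × │  ┃      
                    ┃├───┼───┼───┼───┤  ┃      
                    ┃│ 1 │ 2 │ 3 │ - │  ┃      
                    ┃├───┼───┼───┼───┤  ┃      
                    ┃│ 0 │ . │ = │ + │  ┃      
                    ┃└───┴───┴───┴───┘  ┃      
                    ┗━━━━━━━━━━━━━━━━━━━┛      
                                               
                                               
                                               
                                               


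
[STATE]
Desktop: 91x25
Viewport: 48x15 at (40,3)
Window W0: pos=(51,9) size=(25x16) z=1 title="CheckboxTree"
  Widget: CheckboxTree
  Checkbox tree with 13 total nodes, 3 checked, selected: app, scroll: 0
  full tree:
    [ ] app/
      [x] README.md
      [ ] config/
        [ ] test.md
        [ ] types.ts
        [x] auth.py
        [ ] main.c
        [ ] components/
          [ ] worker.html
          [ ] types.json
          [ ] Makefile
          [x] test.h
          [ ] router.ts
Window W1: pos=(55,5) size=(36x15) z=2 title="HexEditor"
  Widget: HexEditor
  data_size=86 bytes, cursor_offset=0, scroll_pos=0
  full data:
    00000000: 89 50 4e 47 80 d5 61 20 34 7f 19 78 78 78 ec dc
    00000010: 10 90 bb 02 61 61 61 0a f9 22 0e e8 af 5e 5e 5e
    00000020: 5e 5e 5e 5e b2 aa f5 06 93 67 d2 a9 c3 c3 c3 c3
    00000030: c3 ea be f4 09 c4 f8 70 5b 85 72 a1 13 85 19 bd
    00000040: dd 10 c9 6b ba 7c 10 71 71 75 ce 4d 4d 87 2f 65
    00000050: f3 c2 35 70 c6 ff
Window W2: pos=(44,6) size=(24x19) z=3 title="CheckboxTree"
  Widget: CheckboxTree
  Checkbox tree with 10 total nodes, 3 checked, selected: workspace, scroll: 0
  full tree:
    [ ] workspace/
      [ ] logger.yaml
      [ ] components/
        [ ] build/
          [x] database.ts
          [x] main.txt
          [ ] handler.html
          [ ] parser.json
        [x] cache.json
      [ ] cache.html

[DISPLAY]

                                                
                                                
               ┏━━━━━━━━━━━━━━━━━━━━━━━━━━━━━━━━
    ┏━━━━━━━━━━━━━━━━━━━━━━┓                    
    ┃ CheckboxTree         ┃────────────────────
    ┠──────────────────────┨ 50 4e 47 80 d5 61 2
    ┃>[-] workspace/       ┃ 90 bb 02 61 61 61 0
    ┃   [ ] logger.yaml    ┃ 5e 5e 5e b2 aa f5 0
    ┃   [-] components/    ┃ ea be f4 09 c4 f8 7
    ┃     [-] build/       ┃ 10 c9 6b ba 7c 10 7
    ┃       [x] database.ts┃ c2 35 70 c6 ff     
    ┃       [x] main.txt   ┃                    
    ┃       [ ] handler.htm┃                    
    ┃       [ ] parser.json┃                    
    ┃     [x] cache.json   ┃                    


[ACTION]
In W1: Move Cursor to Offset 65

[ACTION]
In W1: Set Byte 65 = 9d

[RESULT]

                                                
                                                
               ┏━━━━━━━━━━━━━━━━━━━━━━━━━━━━━━━━
    ┏━━━━━━━━━━━━━━━━━━━━━━┓                    
    ┃ CheckboxTree         ┃────────────────────
    ┠──────────────────────┨ 50 4e 47 80 d5 61 2
    ┃>[-] workspace/       ┃ 90 bb 02 61 61 61 0
    ┃   [ ] logger.yaml    ┃ 5e 5e 5e b2 aa f5 0
    ┃   [-] components/    ┃ ea be f4 09 c4 f8 7
    ┃     [-] build/       ┃ 9D c9 6b ba 7c 10 7
    ┃       [x] database.ts┃ c2 35 70 c6 ff     
    ┃       [x] main.txt   ┃                    
    ┃       [ ] handler.htm┃                    
    ┃       [ ] parser.json┃                    
    ┃     [x] cache.json   ┃                    


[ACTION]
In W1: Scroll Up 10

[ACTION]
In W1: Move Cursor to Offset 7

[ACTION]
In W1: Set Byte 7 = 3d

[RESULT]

                                                
                                                
               ┏━━━━━━━━━━━━━━━━━━━━━━━━━━━━━━━━
    ┏━━━━━━━━━━━━━━━━━━━━━━┓                    
    ┃ CheckboxTree         ┃────────────────────
    ┠──────────────────────┨ 50 4e 47 80 d5 61 3
    ┃>[-] workspace/       ┃ 90 bb 02 61 61 61 0
    ┃   [ ] logger.yaml    ┃ 5e 5e 5e b2 aa f5 0
    ┃   [-] components/    ┃ ea be f4 09 c4 f8 7
    ┃     [-] build/       ┃ 9d c9 6b ba 7c 10 7
    ┃       [x] database.ts┃ c2 35 70 c6 ff     
    ┃       [x] main.txt   ┃                    
    ┃       [ ] handler.htm┃                    
    ┃       [ ] parser.json┃                    
    ┃     [x] cache.json   ┃                    


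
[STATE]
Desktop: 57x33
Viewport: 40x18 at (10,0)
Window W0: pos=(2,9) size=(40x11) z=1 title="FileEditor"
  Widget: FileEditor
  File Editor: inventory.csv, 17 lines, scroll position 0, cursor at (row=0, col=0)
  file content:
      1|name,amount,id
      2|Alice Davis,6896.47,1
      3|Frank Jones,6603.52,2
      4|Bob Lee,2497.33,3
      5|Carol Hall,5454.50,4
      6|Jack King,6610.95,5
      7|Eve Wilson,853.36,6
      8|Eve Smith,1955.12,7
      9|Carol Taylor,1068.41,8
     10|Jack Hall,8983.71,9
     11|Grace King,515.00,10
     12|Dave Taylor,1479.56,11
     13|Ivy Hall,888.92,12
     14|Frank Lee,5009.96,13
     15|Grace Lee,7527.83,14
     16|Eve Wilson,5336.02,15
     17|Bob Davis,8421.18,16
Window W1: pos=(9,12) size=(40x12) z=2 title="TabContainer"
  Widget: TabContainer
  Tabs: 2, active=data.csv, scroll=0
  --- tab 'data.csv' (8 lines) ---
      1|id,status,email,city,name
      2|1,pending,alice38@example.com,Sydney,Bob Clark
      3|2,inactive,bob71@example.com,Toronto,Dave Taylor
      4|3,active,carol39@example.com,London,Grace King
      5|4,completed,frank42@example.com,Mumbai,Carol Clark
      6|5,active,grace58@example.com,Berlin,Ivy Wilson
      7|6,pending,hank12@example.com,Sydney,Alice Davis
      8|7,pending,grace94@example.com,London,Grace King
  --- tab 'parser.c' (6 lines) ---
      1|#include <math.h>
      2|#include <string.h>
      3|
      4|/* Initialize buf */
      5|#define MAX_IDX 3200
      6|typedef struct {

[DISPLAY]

                                        
                                        
                                        
                                        
                                        
                                        
                                        
                                        
                                        
━━━━━━━━━━━━━━━━━━━━━━━━━━━━━━━┓        
itor                           ┃        
───────────────────────────────┨        
━━━━━━━━━━━━━━━━━━━━━━━━━━━━━━━━━━━━━━┓ 
 TabContainer                         ┃ 
──────────────────────────────────────┨ 
[data.csv]│ parser.c                  ┃ 
──────────────────────────────────────┃ 
id,status,email,city,name             ┃ 


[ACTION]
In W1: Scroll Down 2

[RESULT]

                                        
                                        
                                        
                                        
                                        
                                        
                                        
                                        
                                        
━━━━━━━━━━━━━━━━━━━━━━━━━━━━━━━┓        
itor                           ┃        
───────────────────────────────┨        
━━━━━━━━━━━━━━━━━━━━━━━━━━━━━━━━━━━━━━┓ 
 TabContainer                         ┃ 
──────────────────────────────────────┨ 
[data.csv]│ parser.c                  ┃ 
──────────────────────────────────────┃ 
2,inactive,bob71@example.com,Toronto,D┃ 


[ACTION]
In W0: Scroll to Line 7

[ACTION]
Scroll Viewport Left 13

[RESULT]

                                        
                                        
                                        
                                        
                                        
                                        
                                        
                                        
                                        
  ┏━━━━━━━━━━━━━━━━━━━━━━━━━━━━━━━━━━━━━
  ┃ FileEditor                          
  ┠─────────────────────────────────────
  ┃Eve Wi┏━━━━━━━━━━━━━━━━━━━━━━━━━━━━━━
  ┃Eve Sm┃ TabContainer                 
  ┃Carol ┠──────────────────────────────
  ┃Jack H┃[data.csv]│ parser.c          
  ┃Grace ┃──────────────────────────────
  ┃Dave T┃2,inactive,bob71@example.com,T


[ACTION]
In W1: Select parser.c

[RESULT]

                                        
                                        
                                        
                                        
                                        
                                        
                                        
                                        
                                        
  ┏━━━━━━━━━━━━━━━━━━━━━━━━━━━━━━━━━━━━━
  ┃ FileEditor                          
  ┠─────────────────────────────────────
  ┃Eve Wi┏━━━━━━━━━━━━━━━━━━━━━━━━━━━━━━
  ┃Eve Sm┃ TabContainer                 
  ┃Carol ┠──────────────────────────────
  ┃Jack H┃ data.csv │[parser.c]         
  ┃Grace ┃──────────────────────────────
  ┃Dave T┃#include <math.h>             


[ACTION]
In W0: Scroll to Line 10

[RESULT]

                                        
                                        
                                        
                                        
                                        
                                        
                                        
                                        
                                        
  ┏━━━━━━━━━━━━━━━━━━━━━━━━━━━━━━━━━━━━━
  ┃ FileEditor                          
  ┠─────────────────────────────────────
  ┃Jack H┏━━━━━━━━━━━━━━━━━━━━━━━━━━━━━━
  ┃Grace ┃ TabContainer                 
  ┃Dave T┠──────────────────────────────
  ┃Ivy Ha┃ data.csv │[parser.c]         
  ┃Frank ┃──────────────────────────────
  ┃Grace ┃#include <math.h>             


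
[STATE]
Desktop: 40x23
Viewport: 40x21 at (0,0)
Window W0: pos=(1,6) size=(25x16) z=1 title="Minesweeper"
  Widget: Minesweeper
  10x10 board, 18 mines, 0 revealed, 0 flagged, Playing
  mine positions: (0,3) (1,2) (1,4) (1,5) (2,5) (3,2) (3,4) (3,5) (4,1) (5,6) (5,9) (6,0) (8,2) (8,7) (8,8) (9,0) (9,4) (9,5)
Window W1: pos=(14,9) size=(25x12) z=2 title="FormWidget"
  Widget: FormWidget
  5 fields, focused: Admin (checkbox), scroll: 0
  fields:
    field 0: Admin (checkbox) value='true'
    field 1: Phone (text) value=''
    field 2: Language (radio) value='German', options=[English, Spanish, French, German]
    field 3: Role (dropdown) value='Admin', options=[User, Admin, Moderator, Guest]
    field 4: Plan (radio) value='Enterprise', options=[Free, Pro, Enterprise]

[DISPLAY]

                                        
                                        
                                        
                                        
                                        
                                        
 ┏━━━━━━━━━━━━━━━━━━━━━━━┓              
 ┃ Minesweeper           ┃              
 ┠───────────────────────┨              
 ┃■■■■■■■■■■  ┏━━━━━━━━━━━━━━━━━━━━━━━┓ 
 ┃■■■■■■■■■■  ┃ FormWidget            ┃ 
 ┃■■■■■■■■■■  ┠───────────────────────┨ 
 ┃■■■■■■■■■■  ┃> Admin:      [x]      ┃ 
 ┃■■■■■■■■■■  ┃  Phone:      [       ]┃ 
 ┃■■■■■■■■■■  ┃  Language:   ( ) Engli┃ 
 ┃■■■■■■■■■■  ┃  Role:       [Admin ▼]┃ 
 ┃■■■■■■■■■■  ┃  Plan:       ( ) Free ┃ 
 ┃■■■■■■■■■■  ┃                       ┃ 
 ┃■■■■■■■■■■  ┃                       ┃ 
 ┃            ┃                       ┃ 
 ┃            ┗━━━━━━━━━━━━━━━━━━━━━━━┛ 


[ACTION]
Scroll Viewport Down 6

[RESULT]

                                        
                                        
                                        
                                        
 ┏━━━━━━━━━━━━━━━━━━━━━━━┓              
 ┃ Minesweeper           ┃              
 ┠───────────────────────┨              
 ┃■■■■■■■■■■  ┏━━━━━━━━━━━━━━━━━━━━━━━┓ 
 ┃■■■■■■■■■■  ┃ FormWidget            ┃ 
 ┃■■■■■■■■■■  ┠───────────────────────┨ 
 ┃■■■■■■■■■■  ┃> Admin:      [x]      ┃ 
 ┃■■■■■■■■■■  ┃  Phone:      [       ]┃ 
 ┃■■■■■■■■■■  ┃  Language:   ( ) Engli┃ 
 ┃■■■■■■■■■■  ┃  Role:       [Admin ▼]┃ 
 ┃■■■■■■■■■■  ┃  Plan:       ( ) Free ┃ 
 ┃■■■■■■■■■■  ┃                       ┃ 
 ┃■■■■■■■■■■  ┃                       ┃ 
 ┃            ┃                       ┃ 
 ┃            ┗━━━━━━━━━━━━━━━━━━━━━━━┛ 
 ┗━━━━━━━━━━━━━━━━━━━━━━━┛              
                                        


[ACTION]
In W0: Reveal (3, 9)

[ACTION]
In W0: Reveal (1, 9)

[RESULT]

                                        
                                        
                                        
                                        
 ┏━━━━━━━━━━━━━━━━━━━━━━━┓              
 ┃ Minesweeper           ┃              
 ┠───────────────────────┨              
 ┃■■■■■■1     ┏━━━━━━━━━━━━━━━━━━━━━━━┓ 
 ┃■■■■■■2     ┃ FormWidget            ┃ 
 ┃■■■■■■3     ┠───────────────────────┨ 
 ┃■■■■■■2     ┃> Admin:      [x]      ┃ 
 ┃■■■■■■2111  ┃  Phone:      [       ]┃ 
 ┃■■■■■■■■■■  ┃  Language:   ( ) Engli┃ 
 ┃■■■■■■■■■■  ┃  Role:       [Admin ▼]┃ 
 ┃■■■■■■■■■■  ┃  Plan:       ( ) Free ┃ 
 ┃■■■■■■■■■■  ┃                       ┃ 
 ┃■■■■■■■■■■  ┃                       ┃ 
 ┃            ┃                       ┃ 
 ┃            ┗━━━━━━━━━━━━━━━━━━━━━━━┛ 
 ┗━━━━━━━━━━━━━━━━━━━━━━━┛              
                                        


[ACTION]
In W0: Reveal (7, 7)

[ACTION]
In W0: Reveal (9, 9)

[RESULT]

                                        
                                        
                                        
                                        
 ┏━━━━━━━━━━━━━━━━━━━━━━━┓              
 ┃ Minesweeper           ┃              
 ┠───────────────────────┨              
 ┃■■■■■■1     ┏━━━━━━━━━━━━━━━━━━━━━━━┓ 
 ┃■■■■■■2     ┃ FormWidget            ┃ 
 ┃■■■■■■3     ┠───────────────────────┨ 
 ┃■■■■■■2     ┃> Admin:      [x]      ┃ 
 ┃■■■■■■2111  ┃  Phone:      [       ]┃ 
 ┃■■■■■■■■■■  ┃  Language:   ( ) Engli┃ 
 ┃■■■■■■■■■■  ┃  Role:       [Admin ▼]┃ 
 ┃■■■■■■■2■■  ┃  Plan:       ( ) Free ┃ 
 ┃■■■■■■■■■■  ┃                       ┃ 
 ┃■■■■■■■■■1  ┃                       ┃ 
 ┃            ┃                       ┃ 
 ┃            ┗━━━━━━━━━━━━━━━━━━━━━━━┛ 
 ┗━━━━━━━━━━━━━━━━━━━━━━━┛              
                                        
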